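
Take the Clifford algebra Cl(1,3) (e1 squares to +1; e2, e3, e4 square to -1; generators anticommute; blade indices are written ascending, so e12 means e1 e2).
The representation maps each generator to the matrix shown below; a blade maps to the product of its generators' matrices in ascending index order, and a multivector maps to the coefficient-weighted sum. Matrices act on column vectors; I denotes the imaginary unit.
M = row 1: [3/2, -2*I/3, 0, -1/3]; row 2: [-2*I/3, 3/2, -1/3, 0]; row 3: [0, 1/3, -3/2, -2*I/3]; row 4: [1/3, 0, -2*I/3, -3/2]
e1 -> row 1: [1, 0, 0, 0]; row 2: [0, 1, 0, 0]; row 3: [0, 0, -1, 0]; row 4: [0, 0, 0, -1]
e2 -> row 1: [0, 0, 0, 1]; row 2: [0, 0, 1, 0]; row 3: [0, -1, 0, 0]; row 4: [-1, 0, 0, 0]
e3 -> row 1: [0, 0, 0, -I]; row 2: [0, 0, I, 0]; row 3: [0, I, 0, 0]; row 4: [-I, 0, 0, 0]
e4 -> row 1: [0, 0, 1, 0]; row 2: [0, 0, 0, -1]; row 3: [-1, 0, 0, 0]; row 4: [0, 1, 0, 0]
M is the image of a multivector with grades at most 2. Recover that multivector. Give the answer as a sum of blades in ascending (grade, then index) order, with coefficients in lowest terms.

Method: the blade images are trace-orthogonal — tr(rho(e_A) rho(e_B)^-1) = 4 if A = B and 0 otherwise — and rho(e_A)^-1 = (e_A)^2 * rho(e_A) with (e_A)^2 = +1 or -1, so the coefficient of e_A in the preimage is (e_A)^2 * tr(M rho(e_A))/4.
Nonzero projections over blades of grade <= 2: e1: (e1)^2 = +1, tr(M rho(e1)) = 6, coefficient 3/2; e2: (e2)^2 = -1, tr(M rho(e2)) = 4/3, coefficient -1/3; e34: (e34)^2 = -1, tr(M rho(e34)) = -8/3, coefficient 2/3. Every other blade of grade <= 2 projects to 0.
Answer: 3/2*e1 - 1/3*e2 + 2/3*e34


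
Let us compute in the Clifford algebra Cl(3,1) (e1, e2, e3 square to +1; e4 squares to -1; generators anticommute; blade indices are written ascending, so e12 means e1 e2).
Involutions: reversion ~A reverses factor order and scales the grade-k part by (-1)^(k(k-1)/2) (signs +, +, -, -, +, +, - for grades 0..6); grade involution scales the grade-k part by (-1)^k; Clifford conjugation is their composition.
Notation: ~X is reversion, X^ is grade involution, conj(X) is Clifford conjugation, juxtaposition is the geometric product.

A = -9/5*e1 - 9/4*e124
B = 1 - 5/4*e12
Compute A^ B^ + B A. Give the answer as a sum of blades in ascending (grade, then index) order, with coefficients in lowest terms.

first term: 9/5*e1 - 9/4*e2 + 45/16*e4 + 9/4*e124
second term: -9/5*e1 - 9/4*e2 - 45/16*e4 - 9/4*e124
Answer: -9/2*e2


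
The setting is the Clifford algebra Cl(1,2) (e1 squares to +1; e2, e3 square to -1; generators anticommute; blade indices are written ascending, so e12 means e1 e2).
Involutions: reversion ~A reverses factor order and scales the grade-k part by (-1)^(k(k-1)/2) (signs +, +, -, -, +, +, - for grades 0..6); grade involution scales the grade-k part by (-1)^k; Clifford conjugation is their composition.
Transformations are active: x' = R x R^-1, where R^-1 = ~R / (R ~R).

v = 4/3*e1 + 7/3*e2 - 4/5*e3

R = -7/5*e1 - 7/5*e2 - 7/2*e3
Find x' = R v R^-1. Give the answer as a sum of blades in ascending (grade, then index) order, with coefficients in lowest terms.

~R = -7/5*e1 - 7/5*e2 - 7/2*e3, and R ~R = -49/4, so R^-1 = ~R / (-49/4).
R v = -7/5 - 7/5*e12 + 434/75*e13 + 1393/150*e23
Answer: -124/75*e1 - 199/75*e2


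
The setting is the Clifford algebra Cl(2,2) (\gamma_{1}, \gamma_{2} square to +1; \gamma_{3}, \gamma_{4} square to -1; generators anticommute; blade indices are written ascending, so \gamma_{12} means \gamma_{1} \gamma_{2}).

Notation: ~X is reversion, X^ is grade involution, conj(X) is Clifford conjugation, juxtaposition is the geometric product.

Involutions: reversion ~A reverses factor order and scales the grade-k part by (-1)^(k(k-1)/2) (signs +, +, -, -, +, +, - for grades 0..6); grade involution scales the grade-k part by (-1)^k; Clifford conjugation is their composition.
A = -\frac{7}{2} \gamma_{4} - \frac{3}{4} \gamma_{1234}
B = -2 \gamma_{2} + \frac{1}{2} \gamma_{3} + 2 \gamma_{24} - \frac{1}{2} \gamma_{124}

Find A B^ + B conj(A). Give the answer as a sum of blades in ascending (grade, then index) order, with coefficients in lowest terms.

first term: -7 \gamma_{2} - \frac{3}{8} \gamma_{3} + \frac{7}{4} \gamma_{12} + \frac{3}{2} \gamma_{13} + 7 \gamma_{24} - \frac{7}{4} \gamma_{34} + \frac{3}{8} \gamma_{124} - \frac{3}{2} \gamma_{134}
second term: -7 \gamma_{2} - \frac{3}{8} \gamma_{3} + \frac{7}{4} \gamma_{12} + \frac{3}{2} \gamma_{13} - 7 \gamma_{24} + \frac{7}{4} \gamma_{34} + \frac{3}{8} \gamma_{124} - \frac{3}{2} \gamma_{134}
Answer: -14 \gamma_{2} - \frac{3}{4} \gamma_{3} + \frac{7}{2} \gamma_{12} + 3 \gamma_{13} + \frac{3}{4} \gamma_{124} - 3 \gamma_{134}


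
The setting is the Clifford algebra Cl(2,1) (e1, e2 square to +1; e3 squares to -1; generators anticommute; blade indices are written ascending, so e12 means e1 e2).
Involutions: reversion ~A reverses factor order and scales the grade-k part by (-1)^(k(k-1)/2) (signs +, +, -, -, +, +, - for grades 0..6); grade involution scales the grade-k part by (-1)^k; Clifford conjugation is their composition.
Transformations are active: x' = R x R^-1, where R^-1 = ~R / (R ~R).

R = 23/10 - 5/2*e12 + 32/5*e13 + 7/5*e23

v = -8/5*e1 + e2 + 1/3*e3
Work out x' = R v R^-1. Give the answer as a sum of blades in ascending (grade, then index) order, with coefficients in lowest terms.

~R = 23/10 + 5/2*e12 - 32/5*e13 - 7/5*e23, and R ~R = -1569/50, so R^-1 = ~R / (-1569/50).
R v = -1247/150*e1 - 13/6*e2 + 1441/150*e3 - 1421/150*e123
Answer: 15481/7845*e1 + 74884/23535*e2 - 76513/23535*e3


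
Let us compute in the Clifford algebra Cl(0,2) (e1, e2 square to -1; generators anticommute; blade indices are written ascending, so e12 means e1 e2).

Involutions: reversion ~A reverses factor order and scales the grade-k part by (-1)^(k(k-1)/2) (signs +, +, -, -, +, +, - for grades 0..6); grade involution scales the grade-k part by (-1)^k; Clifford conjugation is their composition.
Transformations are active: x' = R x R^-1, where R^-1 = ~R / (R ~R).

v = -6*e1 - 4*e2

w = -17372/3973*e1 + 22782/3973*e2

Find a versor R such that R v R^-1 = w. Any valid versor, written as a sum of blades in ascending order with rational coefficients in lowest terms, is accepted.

Why this works: both vectors square to -52, so q(v) = q(w) and R = v + w = -41210/3973*e1 + 6890/3973*e2 carries v to w — its own direction survives, the complement (v - w)/2 flips.
Answer: -41210/3973*e1 + 6890/3973*e2


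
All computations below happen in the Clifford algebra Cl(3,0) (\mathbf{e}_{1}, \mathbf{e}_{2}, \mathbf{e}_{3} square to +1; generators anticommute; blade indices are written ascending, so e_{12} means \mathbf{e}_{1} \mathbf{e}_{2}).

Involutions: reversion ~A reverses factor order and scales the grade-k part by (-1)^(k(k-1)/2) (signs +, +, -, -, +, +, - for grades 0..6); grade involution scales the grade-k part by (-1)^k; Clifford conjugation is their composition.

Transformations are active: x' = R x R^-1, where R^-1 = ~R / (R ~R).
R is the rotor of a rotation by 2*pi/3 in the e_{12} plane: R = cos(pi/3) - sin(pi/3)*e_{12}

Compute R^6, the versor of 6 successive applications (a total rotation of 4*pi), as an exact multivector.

Half-angle bookkeeping: 6 applications in e_{12} add up to rotor phase 6*pi/3 = 2 \pi, so R^6 = cos(2 \pi) - sin(2 \pi)*e_{12}.
cos(2 \pi) = 1 and sin(2 \pi) = 0, so R^6 = 1. The total rotation 4*pi is 2 full turns, so every vector returns to itself, yet the rotor is +1, back on the identity sheet (an even number of 2*pi turns).
Answer: 1


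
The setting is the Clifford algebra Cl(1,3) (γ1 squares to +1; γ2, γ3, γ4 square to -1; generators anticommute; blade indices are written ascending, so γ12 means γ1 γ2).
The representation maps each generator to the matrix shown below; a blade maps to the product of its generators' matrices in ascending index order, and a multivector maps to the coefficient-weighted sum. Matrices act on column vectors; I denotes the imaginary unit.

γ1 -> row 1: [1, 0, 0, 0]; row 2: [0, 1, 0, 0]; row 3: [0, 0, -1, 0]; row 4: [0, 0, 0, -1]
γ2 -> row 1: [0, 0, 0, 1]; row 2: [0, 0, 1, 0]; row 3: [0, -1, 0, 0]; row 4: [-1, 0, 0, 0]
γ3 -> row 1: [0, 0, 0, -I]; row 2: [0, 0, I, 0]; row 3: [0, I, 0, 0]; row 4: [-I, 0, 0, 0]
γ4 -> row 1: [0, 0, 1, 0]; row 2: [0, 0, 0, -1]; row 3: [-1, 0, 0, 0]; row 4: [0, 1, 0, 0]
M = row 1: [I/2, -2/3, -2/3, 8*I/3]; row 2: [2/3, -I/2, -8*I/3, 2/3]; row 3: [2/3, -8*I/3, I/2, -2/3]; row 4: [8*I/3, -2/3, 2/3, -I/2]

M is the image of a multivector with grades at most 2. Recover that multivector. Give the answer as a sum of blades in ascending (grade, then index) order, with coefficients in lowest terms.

Method: the blade images are trace-orthogonal — tr(rho(e_A) rho(e_B)^-1) = 4 if A = B and 0 otherwise — and rho(e_A)^-1 = (e_A)^2 * rho(e_A) with (e_A)^2 = +1 or -1, so the coefficient of e_A in the preimage is (e_A)^2 * tr(M rho(e_A))/4.
Nonzero projections over blades of grade <= 2: γ3: (γ3)^2 = -1, tr(M rho(γ3)) = 32/3, coefficient -8/3; γ4: (γ4)^2 = -1, tr(M rho(γ4)) = 8/3, coefficient -2/3; γ23: (γ23)^2 = -1, tr(M rho(γ23)) = 2, coefficient -1/2; γ24: (γ24)^2 = -1, tr(M rho(γ24)) = 8/3, coefficient -2/3. Every other blade of grade <= 2 projects to 0.
Answer: -8/3*γ3 - 2/3*γ4 - 1/2*γ23 - 2/3*γ24


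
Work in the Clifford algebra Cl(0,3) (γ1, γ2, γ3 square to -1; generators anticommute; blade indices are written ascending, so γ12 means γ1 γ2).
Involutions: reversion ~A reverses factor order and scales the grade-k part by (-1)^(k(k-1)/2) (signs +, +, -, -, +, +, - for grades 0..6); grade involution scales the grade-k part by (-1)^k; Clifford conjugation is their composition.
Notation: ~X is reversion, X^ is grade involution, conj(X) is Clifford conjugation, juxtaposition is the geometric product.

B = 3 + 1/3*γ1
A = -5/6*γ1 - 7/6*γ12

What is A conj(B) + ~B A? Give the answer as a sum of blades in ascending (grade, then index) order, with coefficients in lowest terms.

first term: -5/18 - 5/2*γ1 + 7/18*γ2 - 7/2*γ12
second term: 5/18 - 5/2*γ1 + 7/18*γ2 - 7/2*γ12
Answer: -5*γ1 + 7/9*γ2 - 7*γ12


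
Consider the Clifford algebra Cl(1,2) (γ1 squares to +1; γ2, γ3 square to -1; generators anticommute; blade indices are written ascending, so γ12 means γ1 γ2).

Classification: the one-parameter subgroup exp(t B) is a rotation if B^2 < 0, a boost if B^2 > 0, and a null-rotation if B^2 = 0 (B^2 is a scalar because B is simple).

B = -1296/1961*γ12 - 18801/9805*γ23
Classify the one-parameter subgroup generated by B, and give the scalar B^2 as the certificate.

B^2 term by term: the squares give (-1296/1961)^2*(γ12)^2 + (-18801/9805)^2*(γ23)^2 = 1679616/3845521*(+1) + 353477601/96138025*(-1) = -81/25 (each basis 2-blade squares to minus the product of its generators' squares); cross terms between blades sharing an index anticommute and cancel. So B^2 = -81/25.
Answer: rotation, certificate B^2 = -81/25. Check the certificate: B^2 = -81/25, and that sign is decisive whatever form B takes.


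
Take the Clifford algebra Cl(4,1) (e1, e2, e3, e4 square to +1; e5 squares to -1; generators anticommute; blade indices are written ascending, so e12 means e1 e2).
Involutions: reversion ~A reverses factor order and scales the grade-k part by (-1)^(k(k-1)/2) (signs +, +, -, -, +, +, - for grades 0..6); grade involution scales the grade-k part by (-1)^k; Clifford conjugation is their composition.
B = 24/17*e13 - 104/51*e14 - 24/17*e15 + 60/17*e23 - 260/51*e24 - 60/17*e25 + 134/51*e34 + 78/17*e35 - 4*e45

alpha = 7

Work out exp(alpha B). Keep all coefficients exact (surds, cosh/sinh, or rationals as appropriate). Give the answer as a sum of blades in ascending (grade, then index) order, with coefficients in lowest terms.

B^2 term by term: the squares give (24/17)^2*(e13)^2 + (-104/51)^2*(e14)^2 + (-24/17)^2*(e15)^2 + (60/17)^2*(e23)^2 + (-260/51)^2*(e24)^2 + (-60/17)^2*(e25)^2 + (134/51)^2*(e34)^2 + (78/17)^2*(e35)^2 + (-4)^2*(e45)^2 = 576/289*(-1) + 10816/2601*(-1) + 576/289*(+1) + 3600/289*(-1) + 67600/2601*(-1) + 3600/289*(+1) + 17956/2601*(-1) + 6084/289*(+1) + 16*(+1) = 0 (each basis 2-blade squares to minus the product of its generators' squares); cross terms between blades sharing an index anticommute and cancel; the commuting (index-disjoint) pairs give grade-4 terms 2*c*c'*(blade product), which cancel blade by blade — e1234: 4160/289 - 4160/289 = 0; e1235: 2880/289 - 2880/289 = 0; e1245: -4160/289 + 4160/289 = 0; e1345: -192/17 + 5408/289 - 2144/289 = 0; e2345: -480/17 + 13520/289 - 5360/289 = 0 — confirming B is simple. So B^2 = 0.
B^2 = 0, so the series closes: exp(alpha B) = 1 + alpha B (parabolic case).
Answer: 1 + 168/17*e13 - 728/51*e14 - 168/17*e15 + 420/17*e23 - 1820/51*e24 - 420/17*e25 + 938/51*e34 + 546/17*e35 - 28*e45


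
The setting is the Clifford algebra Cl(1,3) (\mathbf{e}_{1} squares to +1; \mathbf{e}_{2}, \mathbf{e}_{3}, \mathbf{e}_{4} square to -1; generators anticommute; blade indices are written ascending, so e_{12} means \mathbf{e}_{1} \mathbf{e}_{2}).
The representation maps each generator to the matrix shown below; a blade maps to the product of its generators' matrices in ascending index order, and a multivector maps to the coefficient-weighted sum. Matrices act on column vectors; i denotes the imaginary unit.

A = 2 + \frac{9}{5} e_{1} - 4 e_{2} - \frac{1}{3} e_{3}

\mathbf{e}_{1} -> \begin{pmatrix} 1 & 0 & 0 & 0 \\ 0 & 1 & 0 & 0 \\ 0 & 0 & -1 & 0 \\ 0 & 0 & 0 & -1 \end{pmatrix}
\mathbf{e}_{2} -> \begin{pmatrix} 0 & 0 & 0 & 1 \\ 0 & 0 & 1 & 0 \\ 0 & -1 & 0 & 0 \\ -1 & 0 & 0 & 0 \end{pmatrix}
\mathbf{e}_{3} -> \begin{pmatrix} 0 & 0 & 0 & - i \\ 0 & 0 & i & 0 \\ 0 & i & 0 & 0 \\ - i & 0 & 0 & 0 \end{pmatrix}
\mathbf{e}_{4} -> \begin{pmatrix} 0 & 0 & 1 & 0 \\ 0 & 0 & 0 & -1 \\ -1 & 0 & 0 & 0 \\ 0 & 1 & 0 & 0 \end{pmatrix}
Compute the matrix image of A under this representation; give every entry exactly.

M = (2)*1 + (\frac{9}{5})*rho(e_{1}) + (-4)*rho(e_{2}) + (-\frac{1}{3})*rho(e_{3}), summed entrywise (1 is the identity matrix):
Answer: \begin{pmatrix} \frac{19}{5} & 0 & 0 & -4 + \frac{i}{3} \\ 0 & \frac{19}{5} & -4 - \frac{i}{3} & 0 \\ 0 & 4 - \frac{i}{3} & \frac{1}{5} & 0 \\ 4 + \frac{i}{3} & 0 & 0 & \frac{1}{5} \end{pmatrix}


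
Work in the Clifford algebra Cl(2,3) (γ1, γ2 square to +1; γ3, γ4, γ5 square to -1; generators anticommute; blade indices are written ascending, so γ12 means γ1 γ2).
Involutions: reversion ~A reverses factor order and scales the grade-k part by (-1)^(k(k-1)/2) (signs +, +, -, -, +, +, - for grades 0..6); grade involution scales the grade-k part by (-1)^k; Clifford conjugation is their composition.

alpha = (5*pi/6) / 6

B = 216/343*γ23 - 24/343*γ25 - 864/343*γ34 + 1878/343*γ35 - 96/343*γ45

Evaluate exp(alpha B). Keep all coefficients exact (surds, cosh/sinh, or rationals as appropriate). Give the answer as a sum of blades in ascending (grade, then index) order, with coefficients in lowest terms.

B^2 term by term: the squares give (216/343)^2*(γ23)^2 + (-24/343)^2*(γ25)^2 + (-864/343)^2*(γ34)^2 + (1878/343)^2*(γ35)^2 + (-96/343)^2*(γ45)^2 = 46656/117649*(+1) + 576/117649*(+1) + 746496/117649*(-1) + 3526884/117649*(-1) + 9216/117649*(-1) = -36 (each basis 2-blade squares to minus the product of its generators' squares); cross terms between blades sharing an index anticommute and cancel; the commuting (index-disjoint) pairs give grade-4 terms 2*c*c'*(blade product), which cancel blade by blade — γ2345: -41472/117649 + 41472/117649 = 0 — confirming B is simple. So B^2 = -36.
B^2 = -36 — the negative square puts this in the circular regime; l = 6, alpha*l = 5*pi/6, so exp(alpha B) = cos(5*pi/6) + (sin(5*pi/6)/6)*B = -sqrt(3)/2 + (1/12)*B.
Answer: -sqrt(3)/2 + 18/343*γ23 - 2/343*γ25 - 72/343*γ34 + 313/686*γ35 - 8/343*γ45


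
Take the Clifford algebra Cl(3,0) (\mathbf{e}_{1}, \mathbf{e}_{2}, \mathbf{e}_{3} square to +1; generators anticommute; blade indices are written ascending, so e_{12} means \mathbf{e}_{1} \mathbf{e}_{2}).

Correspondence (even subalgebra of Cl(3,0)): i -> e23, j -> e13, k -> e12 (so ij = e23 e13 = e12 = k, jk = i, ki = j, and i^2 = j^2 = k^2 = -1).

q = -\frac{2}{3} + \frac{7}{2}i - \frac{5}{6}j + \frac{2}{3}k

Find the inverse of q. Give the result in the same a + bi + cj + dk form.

In blades: q = -\frac{2}{3} + \frac{2}{3} e_{12} - \frac{5}{6} e_{13} + \frac{7}{2} e_{23}.
With qbar = -\frac{2}{3} - \frac{2}{3} e_{12} + \frac{5}{6} e_{13} - \frac{7}{2} e_{23} (scalar fixed, mapped units negated), q qbar = \frac{83}{6} (the sum of squared coefficients), so q^-1 = qbar / (\frac{83}{6}) = -\frac{4}{83} - \frac{4}{83} e_{12} + \frac{5}{83} e_{13} - \frac{21}{83} e_{23}; translating back:
Answer: -\frac{4}{83} - \frac{21}{83}i + \frac{5}{83}j - \frac{4}{83}k


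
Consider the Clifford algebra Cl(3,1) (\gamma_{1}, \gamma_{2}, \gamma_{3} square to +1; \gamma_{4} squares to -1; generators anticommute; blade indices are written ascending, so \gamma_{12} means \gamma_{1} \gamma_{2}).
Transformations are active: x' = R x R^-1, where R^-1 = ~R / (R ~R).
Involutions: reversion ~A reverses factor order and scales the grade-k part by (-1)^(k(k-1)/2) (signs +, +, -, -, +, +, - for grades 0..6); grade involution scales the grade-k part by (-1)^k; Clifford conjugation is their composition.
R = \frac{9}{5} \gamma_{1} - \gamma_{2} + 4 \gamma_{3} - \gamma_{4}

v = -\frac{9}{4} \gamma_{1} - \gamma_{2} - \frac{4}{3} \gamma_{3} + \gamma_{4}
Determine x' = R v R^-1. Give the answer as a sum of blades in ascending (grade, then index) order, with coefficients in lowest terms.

~R = \frac{9}{5} \gamma_{1} - \gamma_{2} + 4 \gamma_{3} - \gamma_{4}, and R ~R = \frac{481}{25}, so R^-1 = ~R / (\frac{481}{25}).
R v = -\frac{443}{60} - \frac{81}{20} \gamma_{12} + \frac{33}{5} \gamma_{13} - \frac{9}{20} \gamma_{14} + \frac{16}{3} \gamma_{23} - 2 \gamma_{24} + \frac{8}{3} \gamma_{34}
Answer: \frac{1671}{1924} \gamma_{1} + \frac{5101}{2886} \gamma_{2} - \frac{2506}{1443} \gamma_{3} - \frac{671}{2886} \gamma_{4}


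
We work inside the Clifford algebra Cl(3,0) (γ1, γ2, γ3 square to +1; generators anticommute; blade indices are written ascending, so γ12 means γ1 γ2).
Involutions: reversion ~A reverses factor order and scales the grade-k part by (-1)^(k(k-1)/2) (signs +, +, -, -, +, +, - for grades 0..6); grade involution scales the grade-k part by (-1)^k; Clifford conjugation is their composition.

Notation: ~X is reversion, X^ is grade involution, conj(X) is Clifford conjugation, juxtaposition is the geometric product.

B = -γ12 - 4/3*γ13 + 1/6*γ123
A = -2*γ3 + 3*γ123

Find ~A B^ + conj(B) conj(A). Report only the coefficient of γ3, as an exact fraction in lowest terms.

first term: -1/2 - 8/3*γ1 + 4*γ2 - 3*γ3 + 1/3*γ12 + 2*γ123
second term: -1/2 + 8/3*γ1 + 4*γ2 - 3*γ3 + 1/3*γ12 + 2*γ123
Answer: -6


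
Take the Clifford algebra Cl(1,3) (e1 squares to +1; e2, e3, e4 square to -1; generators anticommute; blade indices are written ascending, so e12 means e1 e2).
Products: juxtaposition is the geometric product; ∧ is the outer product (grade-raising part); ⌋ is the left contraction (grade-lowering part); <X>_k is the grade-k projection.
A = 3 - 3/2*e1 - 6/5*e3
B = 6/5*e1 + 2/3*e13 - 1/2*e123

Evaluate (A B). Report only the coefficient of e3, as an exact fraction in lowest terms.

step 1: -9/5 + 14/5*e1 - e3 - 3/5*e12 + 86/25*e13 + 3/4*e23 - 3/2*e123
Answer: -1


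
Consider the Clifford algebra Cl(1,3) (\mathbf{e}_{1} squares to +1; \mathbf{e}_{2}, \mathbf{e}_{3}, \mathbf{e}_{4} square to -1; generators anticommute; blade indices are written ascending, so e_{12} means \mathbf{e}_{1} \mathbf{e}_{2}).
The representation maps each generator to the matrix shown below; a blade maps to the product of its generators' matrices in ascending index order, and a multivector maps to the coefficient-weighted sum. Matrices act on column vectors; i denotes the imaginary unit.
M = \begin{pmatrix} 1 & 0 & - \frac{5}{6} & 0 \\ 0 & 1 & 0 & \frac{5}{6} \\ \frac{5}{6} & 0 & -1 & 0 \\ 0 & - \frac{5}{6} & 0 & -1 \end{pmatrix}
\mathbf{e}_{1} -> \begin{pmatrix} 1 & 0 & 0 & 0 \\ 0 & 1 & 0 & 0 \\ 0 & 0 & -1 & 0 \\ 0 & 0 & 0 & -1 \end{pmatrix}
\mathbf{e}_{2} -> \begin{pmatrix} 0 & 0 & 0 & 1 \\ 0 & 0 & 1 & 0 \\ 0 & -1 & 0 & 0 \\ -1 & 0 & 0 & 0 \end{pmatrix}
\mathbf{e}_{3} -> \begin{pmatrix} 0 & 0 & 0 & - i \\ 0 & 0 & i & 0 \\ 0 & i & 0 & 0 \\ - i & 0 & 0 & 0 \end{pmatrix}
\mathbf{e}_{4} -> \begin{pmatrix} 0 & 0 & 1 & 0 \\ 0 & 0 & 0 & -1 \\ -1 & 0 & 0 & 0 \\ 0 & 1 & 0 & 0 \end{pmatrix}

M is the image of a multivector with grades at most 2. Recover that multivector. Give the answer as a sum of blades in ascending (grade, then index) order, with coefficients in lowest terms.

Method: the blade images are trace-orthogonal — tr(rho(e_A) rho(e_B)^-1) = 4 if A = B and 0 otherwise — and rho(e_A)^-1 = (e_A)^2 * rho(e_A) with (e_A)^2 = +1 or -1, so the coefficient of e_A in the preimage is (e_A)^2 * tr(M rho(e_A))/4.
Nonzero projections over blades of grade <= 2: e_{1}: (e_{1})^2 = +1, tr(M rho(e_{1})) = 4, coefficient 1; e_{4}: (e_{4})^2 = -1, tr(M rho(e_{4})) = \frac{10}{3}, coefficient -\frac{5}{6}. Every other blade of grade <= 2 projects to 0.
Answer: e_{1} - \frac{5}{6} e_{4}


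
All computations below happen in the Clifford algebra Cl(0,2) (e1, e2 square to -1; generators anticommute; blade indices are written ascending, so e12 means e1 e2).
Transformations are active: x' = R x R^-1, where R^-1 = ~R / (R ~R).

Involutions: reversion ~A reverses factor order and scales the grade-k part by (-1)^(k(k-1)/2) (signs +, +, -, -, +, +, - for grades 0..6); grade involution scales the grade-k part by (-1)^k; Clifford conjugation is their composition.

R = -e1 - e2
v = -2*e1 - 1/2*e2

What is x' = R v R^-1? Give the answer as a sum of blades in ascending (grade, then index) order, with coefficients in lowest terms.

~R = -e1 - e2, and R ~R = -2, so R^-1 = ~R / (-2).
R v = -5/2 - 3/2*e12
Answer: -1/2*e1 - 2*e2


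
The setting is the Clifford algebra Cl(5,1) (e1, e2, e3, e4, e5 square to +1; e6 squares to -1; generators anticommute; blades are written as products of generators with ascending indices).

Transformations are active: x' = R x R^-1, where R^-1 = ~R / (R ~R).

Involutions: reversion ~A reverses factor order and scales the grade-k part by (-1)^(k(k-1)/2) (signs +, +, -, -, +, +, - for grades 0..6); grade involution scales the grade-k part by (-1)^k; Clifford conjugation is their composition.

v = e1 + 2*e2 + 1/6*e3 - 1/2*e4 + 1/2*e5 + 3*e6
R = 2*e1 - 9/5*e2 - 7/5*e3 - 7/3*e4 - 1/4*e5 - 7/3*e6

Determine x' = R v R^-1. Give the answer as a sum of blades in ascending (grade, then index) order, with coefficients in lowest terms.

~R = 2*e1 - 9/5*e2 - 7/5*e3 - 7/3*e4 - 1/4*e5 - 7/3*e6, and R ~R = 741/80, so R^-1 = ~R / (741/80).
R v = 149/24 + 29/5*e1 e2 + 26/15*e1 e3 + 4/3*e1 e4 + 5/4*e1 e5 + 25/3*e1 e6 + 5/2*e2 e3 + 167/30*e2 e4 - 2/5*e2 e5 - 11/15*e2 e6 + 49/45*e3 e4 - 79/120*e3 e5 - 343/90*e3 e6 - 31/24*e4 e5 - 49/6*e4 e6 + 5/12*e5 e6
Answer: 3737/2223*e1 - 1090/247*e2 - 9085/4446*e3 - 35051/13338*e4 - 3713/4446*e5 - 40867/6669*e6


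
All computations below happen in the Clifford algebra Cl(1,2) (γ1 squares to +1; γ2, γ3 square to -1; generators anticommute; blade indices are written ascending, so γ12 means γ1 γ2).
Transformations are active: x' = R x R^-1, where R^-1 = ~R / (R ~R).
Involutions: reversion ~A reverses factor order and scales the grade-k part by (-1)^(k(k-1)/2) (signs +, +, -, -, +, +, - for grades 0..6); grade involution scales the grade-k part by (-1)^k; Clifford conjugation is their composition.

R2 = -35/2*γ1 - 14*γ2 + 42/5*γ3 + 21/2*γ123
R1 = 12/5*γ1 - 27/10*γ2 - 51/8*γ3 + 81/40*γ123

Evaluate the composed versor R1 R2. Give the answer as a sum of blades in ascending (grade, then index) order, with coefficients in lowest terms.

Distribute over the terms of R1 (each basis-blade product reordered to ascending indices, repeated generators contracted through their squares):
(12/5*γ1) R2 = -42 - 168/5*γ12 + 504/25*γ13 + 126/5*γ23
(-27/10*γ2) R2 = -189/5 - 189/4*γ12 - 567/20*γ13 - 567/25*γ23
(-51/8*γ3) R2 = 1071/20 + 1071/16*γ12 - 1785/16*γ13 - 357/4*γ23
(81/40*γ123) R2 = -1701/80 - 1701/100*γ12 - 567/20*γ13 - 567/16*γ23
Summing the partial products and collecting blades:
Answer: -3801/80 - 12369/400*γ12 - 59241/400*γ13 - 48867/400*γ23


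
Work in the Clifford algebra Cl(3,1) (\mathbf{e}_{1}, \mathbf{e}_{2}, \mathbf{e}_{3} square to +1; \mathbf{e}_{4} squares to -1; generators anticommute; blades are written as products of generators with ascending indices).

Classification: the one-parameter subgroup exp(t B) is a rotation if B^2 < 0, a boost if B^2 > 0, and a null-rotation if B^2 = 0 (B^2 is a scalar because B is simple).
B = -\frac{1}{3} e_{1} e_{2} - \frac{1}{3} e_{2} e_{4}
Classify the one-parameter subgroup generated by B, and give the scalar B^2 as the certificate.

B^2 term by term: the squares give (-\frac{1}{3})^2*(e_{1} e_{2})^2 + (-\frac{1}{3})^2*(e_{2} e_{4})^2 = \frac{1}{9}*(-1) + \frac{1}{9}*(+1) = 0 (each basis 2-blade squares to minus the product of its generators' squares); cross terms between blades sharing an index anticommute and cancel. So B^2 = 0.
Answer: null-rotation, certificate B^2 = 0. Why this suffices: the scalar 0 survives any versor conjugation, so its sign alone determines the class however B is presented.


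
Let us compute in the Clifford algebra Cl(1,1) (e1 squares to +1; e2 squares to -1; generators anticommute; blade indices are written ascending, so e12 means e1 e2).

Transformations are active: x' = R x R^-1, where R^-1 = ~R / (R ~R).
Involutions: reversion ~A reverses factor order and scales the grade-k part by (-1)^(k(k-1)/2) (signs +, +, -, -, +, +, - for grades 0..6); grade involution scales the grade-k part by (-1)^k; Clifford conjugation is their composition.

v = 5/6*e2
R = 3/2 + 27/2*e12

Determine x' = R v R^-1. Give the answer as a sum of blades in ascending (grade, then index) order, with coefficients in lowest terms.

~R = 3/2 - 27/2*e12, and R ~R = -180, so R^-1 = ~R / (-180).
R v = -45/4*e1 + 5/4*e2
Answer: 3/16*e1 - 41/48*e2


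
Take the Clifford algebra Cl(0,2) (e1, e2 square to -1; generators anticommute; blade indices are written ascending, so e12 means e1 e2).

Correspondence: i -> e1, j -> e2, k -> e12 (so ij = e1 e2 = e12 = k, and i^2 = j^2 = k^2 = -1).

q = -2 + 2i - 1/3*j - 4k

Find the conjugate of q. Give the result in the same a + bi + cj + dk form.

In blades: q = -2 + 2*e1 - 1/3*e2 - 4*e12.
Conjugation here is Clifford conjugation: the scalar is fixed and the grade-1 and grade-2 blades all flip sign, giving -2 - 2*e1 + 1/3*e2 + 4*e12; translating back:
Answer: -2 - 2i + 1/3*j + 4k


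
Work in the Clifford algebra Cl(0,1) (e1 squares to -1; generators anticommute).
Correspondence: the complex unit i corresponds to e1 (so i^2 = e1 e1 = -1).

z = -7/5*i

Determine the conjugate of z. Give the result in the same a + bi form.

In blades: z = -7/5*e1.
Conjugation here is Clifford conjugation: the scalar is fixed and the grade-1 and grade-2 blades all flip sign, giving 7/5*e1; translating back:
Answer: 7/5*i


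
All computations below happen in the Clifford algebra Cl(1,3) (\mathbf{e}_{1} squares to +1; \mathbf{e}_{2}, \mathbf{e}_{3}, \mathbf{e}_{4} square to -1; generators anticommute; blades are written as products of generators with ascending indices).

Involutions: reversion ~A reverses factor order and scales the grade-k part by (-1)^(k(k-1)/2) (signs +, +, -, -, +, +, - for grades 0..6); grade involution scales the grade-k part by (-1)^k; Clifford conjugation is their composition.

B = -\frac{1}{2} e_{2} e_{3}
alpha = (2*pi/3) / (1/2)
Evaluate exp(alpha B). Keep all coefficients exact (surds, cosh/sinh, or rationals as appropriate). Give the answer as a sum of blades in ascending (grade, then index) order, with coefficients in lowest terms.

B^2 = (-\frac{1}{2})^2*(e_{2} e_{3})^2 = \frac{1}{4}*(-1) = -\frac{1}{4} (a basis 2-blade squares to minus the product of its generators' squares).
B^2 = -\frac{1}{4} — B^2 < 0, so the exponential closes trigonometrically: l = \frac{1}{2}, alpha*l = \frac{2 \pi}{3}, so exp(alpha B) = cos(\frac{2 \pi}{3}) + (sin(\frac{2 \pi}{3})/(\frac{1}{2}))*B = - \frac{1}{2} + (\sqrt{3})*B.
Answer: - \frac{1}{2} - \frac{\sqrt{3}}{2} e_{2} e_{3}


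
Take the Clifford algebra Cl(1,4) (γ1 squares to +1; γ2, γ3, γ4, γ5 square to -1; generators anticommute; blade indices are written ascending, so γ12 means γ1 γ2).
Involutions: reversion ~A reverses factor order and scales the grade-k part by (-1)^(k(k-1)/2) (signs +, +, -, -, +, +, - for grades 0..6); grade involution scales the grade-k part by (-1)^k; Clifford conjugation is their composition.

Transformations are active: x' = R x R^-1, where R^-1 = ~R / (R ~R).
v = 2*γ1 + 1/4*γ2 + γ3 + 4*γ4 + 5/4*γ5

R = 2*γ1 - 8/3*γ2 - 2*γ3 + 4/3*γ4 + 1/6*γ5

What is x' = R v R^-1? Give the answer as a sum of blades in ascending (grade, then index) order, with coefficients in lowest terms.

~R = 2*γ1 - 8/3*γ2 - 2*γ3 + 4/3*γ4 + 1/6*γ5, and R ~R = -107/12, so R^-1 = ~R / (-107/12).
R v = 9/8 + 35/6*γ12 + 6*γ13 + 16/3*γ14 + 13/6*γ15 - 13/6*γ23 - 11*γ24 - 27/8*γ25 - 28/3*γ34 - 8/3*γ35 + γ45
Answer: -268/107*γ1 + 181/428*γ2 - 53/107*γ3 - 464/107*γ4 - 553/428*γ5


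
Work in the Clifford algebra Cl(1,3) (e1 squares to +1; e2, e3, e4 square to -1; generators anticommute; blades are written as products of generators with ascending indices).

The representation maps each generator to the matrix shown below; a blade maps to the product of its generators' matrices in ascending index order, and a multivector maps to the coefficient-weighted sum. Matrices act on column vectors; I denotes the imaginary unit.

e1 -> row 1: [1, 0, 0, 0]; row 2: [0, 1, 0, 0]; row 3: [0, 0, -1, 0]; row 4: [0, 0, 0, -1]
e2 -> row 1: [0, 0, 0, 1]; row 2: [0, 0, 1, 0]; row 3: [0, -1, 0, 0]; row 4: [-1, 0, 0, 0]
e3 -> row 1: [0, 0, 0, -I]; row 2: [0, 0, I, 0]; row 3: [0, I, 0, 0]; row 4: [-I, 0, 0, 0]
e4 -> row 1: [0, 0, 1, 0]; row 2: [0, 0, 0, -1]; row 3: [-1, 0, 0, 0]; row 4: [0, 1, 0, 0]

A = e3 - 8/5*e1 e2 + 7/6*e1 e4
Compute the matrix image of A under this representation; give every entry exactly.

Bivector images (products of the table entries): rho(e1 e2) = rho(e1)rho(e2) = row 1: [0, 0, 0, 1]; row 2: [0, 0, 1, 0]; row 3: [0, 1, 0, 0]; row 4: [1, 0, 0, 0]; rho(e1 e4) = rho(e1)rho(e4) = row 1: [0, 0, 1, 0]; row 2: [0, 0, 0, -1]; row 3: [1, 0, 0, 0]; row 4: [0, -1, 0, 0].
M = (1)*rho(e3) + (-8/5)*rho(e1 e2) + (7/6)*rho(e1 e4), summed entrywise:
Answer: row 1: [0, 0, 7/6, -8/5 - I]; row 2: [0, 0, -8/5 + I, -7/6]; row 3: [7/6, -8/5 + I, 0, 0]; row 4: [-8/5 - I, -7/6, 0, 0]


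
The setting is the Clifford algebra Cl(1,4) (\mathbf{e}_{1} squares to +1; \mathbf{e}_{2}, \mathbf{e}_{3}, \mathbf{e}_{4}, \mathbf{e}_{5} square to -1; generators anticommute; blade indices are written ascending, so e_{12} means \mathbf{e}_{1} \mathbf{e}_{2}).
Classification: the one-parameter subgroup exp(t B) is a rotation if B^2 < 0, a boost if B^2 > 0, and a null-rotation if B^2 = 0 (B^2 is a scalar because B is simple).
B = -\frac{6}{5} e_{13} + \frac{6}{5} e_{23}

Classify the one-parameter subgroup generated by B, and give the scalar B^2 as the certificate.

B^2 term by term: the squares give (-\frac{6}{5})^2*(e_{13})^2 + (\frac{6}{5})^2*(e_{23})^2 = \frac{36}{25}*(+1) + \frac{36}{25}*(-1) = 0 (each basis 2-blade squares to minus the product of its generators' squares); cross terms between blades sharing an index anticommute and cancel. So B^2 = 0.
Answer: null-rotation, certificate B^2 = 0. Why this suffices: the scalar 0 survives any versor conjugation, so its sign alone determines the class however B is presented.


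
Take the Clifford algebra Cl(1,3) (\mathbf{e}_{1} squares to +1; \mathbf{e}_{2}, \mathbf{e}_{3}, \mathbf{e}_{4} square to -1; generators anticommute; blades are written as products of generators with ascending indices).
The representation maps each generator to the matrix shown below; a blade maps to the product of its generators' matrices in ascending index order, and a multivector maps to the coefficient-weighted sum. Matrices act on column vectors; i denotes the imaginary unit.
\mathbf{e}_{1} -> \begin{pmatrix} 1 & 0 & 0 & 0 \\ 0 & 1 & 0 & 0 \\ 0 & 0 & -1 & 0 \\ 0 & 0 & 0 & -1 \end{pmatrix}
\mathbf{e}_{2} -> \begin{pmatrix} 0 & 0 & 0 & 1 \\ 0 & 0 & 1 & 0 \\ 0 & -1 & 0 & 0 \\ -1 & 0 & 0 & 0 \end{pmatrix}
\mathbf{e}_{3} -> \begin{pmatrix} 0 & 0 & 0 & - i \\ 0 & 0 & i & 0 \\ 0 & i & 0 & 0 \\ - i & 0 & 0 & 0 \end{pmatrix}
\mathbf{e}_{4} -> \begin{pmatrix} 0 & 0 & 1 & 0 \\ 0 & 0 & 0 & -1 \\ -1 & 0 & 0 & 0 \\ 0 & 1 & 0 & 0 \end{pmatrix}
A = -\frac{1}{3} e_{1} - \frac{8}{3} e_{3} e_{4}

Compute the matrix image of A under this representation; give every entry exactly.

Bivector images (products of the table entries): rho(e_{3} e_{4}) = rho(\mathbf{e}_{3})rho(\mathbf{e}_{4}) = \begin{pmatrix} 0 & - i & 0 & 0 \\ - i & 0 & 0 & 0 \\ 0 & 0 & 0 & - i \\ 0 & 0 & - i & 0 \end{pmatrix}.
M = (-\frac{1}{3})*rho(e_{1}) + (-\frac{8}{3})*rho(e_{3} e_{4}), summed entrywise:
Answer: \begin{pmatrix} - \frac{1}{3} & \frac{8 i}{3} & 0 & 0 \\ \frac{8 i}{3} & - \frac{1}{3} & 0 & 0 \\ 0 & 0 & \frac{1}{3} & \frac{8 i}{3} \\ 0 & 0 & \frac{8 i}{3} & \frac{1}{3} \end{pmatrix}


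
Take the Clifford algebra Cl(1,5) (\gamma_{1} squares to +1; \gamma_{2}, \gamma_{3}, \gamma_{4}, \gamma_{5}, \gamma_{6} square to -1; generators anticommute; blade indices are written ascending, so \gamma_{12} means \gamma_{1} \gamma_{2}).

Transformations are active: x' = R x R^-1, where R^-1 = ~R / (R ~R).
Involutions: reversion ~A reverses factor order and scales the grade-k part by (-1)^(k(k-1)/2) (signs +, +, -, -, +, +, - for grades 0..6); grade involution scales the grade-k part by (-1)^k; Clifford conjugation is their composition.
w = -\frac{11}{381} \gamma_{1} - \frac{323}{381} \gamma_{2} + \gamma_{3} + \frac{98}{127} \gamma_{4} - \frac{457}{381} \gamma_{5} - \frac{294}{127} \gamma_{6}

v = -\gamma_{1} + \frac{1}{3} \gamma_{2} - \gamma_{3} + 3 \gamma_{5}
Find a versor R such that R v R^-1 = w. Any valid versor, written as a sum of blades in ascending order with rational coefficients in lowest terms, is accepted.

Key observation: q(v) = q(w) = -\frac{82}{9} (sandwiches preserve the norm), so R = v + w = -\frac{392}{381} \gamma_{1} - \frac{196}{381} \gamma_{2} + \frac{98}{127} \gamma_{4} + \frac{686}{381} \gamma_{5} - \frac{294}{127} \gamma_{6} works whenever it is invertible — the component of v along it is kept and (v - w)/2 reverses, sending v to w.
Answer: -\frac{392}{381} \gamma_{1} - \frac{196}{381} \gamma_{2} + \frac{98}{127} \gamma_{4} + \frac{686}{381} \gamma_{5} - \frac{294}{127} \gamma_{6}


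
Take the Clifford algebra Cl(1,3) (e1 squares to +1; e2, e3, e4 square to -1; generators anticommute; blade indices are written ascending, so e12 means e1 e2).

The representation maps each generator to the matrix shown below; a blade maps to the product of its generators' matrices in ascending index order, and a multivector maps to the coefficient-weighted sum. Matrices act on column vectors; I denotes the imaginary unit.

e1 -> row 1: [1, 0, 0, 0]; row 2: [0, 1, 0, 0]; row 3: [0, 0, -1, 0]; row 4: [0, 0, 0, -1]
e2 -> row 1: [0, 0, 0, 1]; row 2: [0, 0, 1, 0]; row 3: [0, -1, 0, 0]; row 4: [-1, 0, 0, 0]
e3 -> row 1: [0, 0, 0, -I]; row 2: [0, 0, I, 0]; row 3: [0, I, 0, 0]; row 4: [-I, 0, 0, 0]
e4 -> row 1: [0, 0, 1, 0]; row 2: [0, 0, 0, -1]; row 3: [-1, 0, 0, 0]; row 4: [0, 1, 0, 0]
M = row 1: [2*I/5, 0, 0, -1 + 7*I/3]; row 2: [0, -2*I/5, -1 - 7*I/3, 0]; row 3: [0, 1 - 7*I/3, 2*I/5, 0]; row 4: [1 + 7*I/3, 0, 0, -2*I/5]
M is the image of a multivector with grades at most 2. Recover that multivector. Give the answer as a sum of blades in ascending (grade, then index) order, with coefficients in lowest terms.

Method: the blade images are trace-orthogonal — tr(rho(e_A) rho(e_B)^-1) = 4 if A = B and 0 otherwise — and rho(e_A)^-1 = (e_A)^2 * rho(e_A) with (e_A)^2 = +1 or -1, so the coefficient of e_A in the preimage is (e_A)^2 * tr(M rho(e_A))/4.
Nonzero projections over blades of grade <= 2: e2: (e2)^2 = -1, tr(M rho(e2)) = 4, coefficient -1; e3: (e3)^2 = -1, tr(M rho(e3)) = 28/3, coefficient -7/3; e23: (e23)^2 = -1, tr(M rho(e23)) = 8/5, coefficient -2/5. Every other blade of grade <= 2 projects to 0.
Answer: -e2 - 7/3*e3 - 2/5*e23


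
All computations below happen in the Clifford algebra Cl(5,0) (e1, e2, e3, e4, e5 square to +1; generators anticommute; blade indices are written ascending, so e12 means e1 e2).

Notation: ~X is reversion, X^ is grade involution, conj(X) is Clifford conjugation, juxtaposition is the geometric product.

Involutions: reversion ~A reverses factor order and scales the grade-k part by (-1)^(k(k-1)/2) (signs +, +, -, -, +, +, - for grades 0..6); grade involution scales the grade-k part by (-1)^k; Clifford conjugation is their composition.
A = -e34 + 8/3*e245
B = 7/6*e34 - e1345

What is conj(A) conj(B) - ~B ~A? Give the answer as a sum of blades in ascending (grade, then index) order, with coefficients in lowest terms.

first term: 7/6 + e15 - 8/3*e123 + 28/9*e235
second term: 7/6 + e15 + 8/3*e123 + 28/9*e235
Answer: -16/3*e123


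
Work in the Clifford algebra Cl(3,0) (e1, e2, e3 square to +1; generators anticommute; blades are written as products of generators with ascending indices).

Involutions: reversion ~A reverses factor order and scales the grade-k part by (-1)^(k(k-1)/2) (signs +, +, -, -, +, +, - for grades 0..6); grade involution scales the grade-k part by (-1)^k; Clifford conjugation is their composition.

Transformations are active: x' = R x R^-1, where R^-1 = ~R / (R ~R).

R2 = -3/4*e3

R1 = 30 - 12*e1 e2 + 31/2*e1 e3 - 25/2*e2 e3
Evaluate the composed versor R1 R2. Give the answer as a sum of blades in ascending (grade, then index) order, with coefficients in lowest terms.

Distribute over the terms of R2 (each basis-blade product reordered to ascending indices, repeated generators contracted through their squares):
R1 (-3/4*e3) = -93/8*e1 + 75/8*e2 - 45/2*e3 + 9*e1 e2 e3
Answer: -93/8*e1 + 75/8*e2 - 45/2*e3 + 9*e1 e2 e3


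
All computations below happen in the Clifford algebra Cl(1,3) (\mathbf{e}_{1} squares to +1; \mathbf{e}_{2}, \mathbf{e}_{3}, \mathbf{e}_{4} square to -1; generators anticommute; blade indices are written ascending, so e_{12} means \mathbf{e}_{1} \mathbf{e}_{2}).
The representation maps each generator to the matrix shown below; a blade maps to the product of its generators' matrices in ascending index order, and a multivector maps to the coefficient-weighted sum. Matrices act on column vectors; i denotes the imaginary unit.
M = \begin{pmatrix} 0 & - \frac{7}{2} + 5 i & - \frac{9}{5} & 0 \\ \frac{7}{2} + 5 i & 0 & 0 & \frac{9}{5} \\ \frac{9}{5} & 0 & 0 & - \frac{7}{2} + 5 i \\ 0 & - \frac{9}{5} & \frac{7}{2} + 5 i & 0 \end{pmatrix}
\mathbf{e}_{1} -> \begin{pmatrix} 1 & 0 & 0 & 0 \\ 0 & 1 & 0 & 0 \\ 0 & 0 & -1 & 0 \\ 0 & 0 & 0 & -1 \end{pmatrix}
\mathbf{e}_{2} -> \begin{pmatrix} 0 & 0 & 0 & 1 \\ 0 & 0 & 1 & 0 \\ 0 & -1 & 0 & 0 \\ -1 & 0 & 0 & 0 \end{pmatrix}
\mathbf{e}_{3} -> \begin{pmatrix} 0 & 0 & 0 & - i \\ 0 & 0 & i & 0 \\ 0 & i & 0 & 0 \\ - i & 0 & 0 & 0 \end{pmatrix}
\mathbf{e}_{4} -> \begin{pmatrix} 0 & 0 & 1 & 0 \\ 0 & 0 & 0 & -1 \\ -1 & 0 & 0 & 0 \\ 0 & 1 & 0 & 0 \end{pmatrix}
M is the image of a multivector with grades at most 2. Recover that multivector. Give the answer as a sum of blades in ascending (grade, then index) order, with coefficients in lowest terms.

Method: the blade images are trace-orthogonal — tr(rho(e_A) rho(e_B)^-1) = 4 if A = B and 0 otherwise — and rho(e_A)^-1 = (e_A)^2 * rho(e_A) with (e_A)^2 = +1 or -1, so the coefficient of e_A in the preimage is (e_A)^2 * tr(M rho(e_A))/4.
Nonzero projections over blades of grade <= 2: e_{4}: (e_{4})^2 = -1, tr(M rho(e_{4})) = \frac{36}{5}, coefficient -\frac{9}{5}; e_{24}: (e_{24})^2 = -1, tr(M rho(e_{24})) = 14, coefficient -\frac{7}{2}; e_{34}: (e_{34})^2 = -1, tr(M rho(e_{34})) = 20, coefficient -5. Every other blade of grade <= 2 projects to 0.
Answer: -\frac{9}{5} e_{4} - \frac{7}{2} e_{24} - 5 e_{34}


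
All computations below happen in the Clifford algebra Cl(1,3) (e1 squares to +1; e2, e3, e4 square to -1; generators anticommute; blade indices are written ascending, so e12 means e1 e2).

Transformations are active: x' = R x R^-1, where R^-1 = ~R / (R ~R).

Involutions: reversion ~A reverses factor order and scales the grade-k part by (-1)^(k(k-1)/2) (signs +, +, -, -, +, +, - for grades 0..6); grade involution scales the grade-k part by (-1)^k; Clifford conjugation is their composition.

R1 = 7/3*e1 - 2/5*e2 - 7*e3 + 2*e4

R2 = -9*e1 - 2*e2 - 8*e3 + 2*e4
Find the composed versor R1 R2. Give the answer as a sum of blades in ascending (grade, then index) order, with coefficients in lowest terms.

Distribute over the terms of R1 (each basis-blade product reordered to ascending indices, repeated generators contracted through their squares):
(7/3*e1) R2 = -21 - 14/3*e12 - 56/3*e13 + 14/3*e14
(-2/5*e2) R2 = -4/5 - 18/5*e12 + 16/5*e23 - 4/5*e24
(-7*e3) R2 = -56 - 63*e13 - 14*e23 - 14*e34
(2*e4) R2 = -4 + 18*e14 + 4*e24 + 16*e34
Summing the partial products and collecting blades:
Answer: -409/5 - 124/15*e12 - 245/3*e13 + 68/3*e14 - 54/5*e23 + 16/5*e24 + 2*e34
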